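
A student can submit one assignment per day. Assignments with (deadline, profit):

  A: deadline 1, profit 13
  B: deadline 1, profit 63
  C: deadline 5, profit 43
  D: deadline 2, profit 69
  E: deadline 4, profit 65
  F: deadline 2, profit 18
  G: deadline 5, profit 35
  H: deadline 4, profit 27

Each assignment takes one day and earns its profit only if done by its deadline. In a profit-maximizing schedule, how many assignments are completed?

By profit: D(d2,69), E(d4,65), B(d1,63), C(d5,43), G(d5,35), H(d4,27), F(d2,18), A(d1,13)
D→slot 2; E→slot 4; B→slot 1; C→slot 5; G→slot 3; H skipped; F skipped; A skipped.
5 of 8 scheduled.

5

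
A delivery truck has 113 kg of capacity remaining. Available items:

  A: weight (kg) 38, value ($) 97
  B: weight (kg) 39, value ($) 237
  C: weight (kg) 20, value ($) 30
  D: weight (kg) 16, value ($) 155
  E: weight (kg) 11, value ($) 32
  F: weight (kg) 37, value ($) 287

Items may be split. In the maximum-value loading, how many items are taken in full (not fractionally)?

4

Order: D (155/16=9.69) > F (287/37=7.76) > B (237/39=6.08) > E (32/11=2.91) > A (97/38=2.55) > C (30/20=1.50)
Fill: take D (16 @ 155) → take F (37 @ 287) → take B (39 @ 237) → take E (11 @ 32) → take 10/38 of A → 25.53; 113/113 used.
4 item(s) taken whole; one partial (take 10/38 of A).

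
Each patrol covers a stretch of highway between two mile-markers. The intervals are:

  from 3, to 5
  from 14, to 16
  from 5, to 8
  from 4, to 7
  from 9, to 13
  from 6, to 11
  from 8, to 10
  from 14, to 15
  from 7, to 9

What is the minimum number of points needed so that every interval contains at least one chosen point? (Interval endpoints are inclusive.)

Sorted: [3,5] [4,7] [5,8] [7,9] [8,10] [6,11] [9,13] [14,15] [14,16]
{[3,5],[4,7],[5,8]} hit by 5; {[7,9],[8,10],[6,11],[9,13]} hit by 9; {[14,15],[14,16]} hit by 15.
Points: 5, 9, 15 (3 total).

3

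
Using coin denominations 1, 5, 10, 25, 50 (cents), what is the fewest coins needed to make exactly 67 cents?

67 − 1×50→17 − 1×10→7 − 1×5→2 − 2×1→0
Total coins = 1 + 1 + 1 + 2 = 5

5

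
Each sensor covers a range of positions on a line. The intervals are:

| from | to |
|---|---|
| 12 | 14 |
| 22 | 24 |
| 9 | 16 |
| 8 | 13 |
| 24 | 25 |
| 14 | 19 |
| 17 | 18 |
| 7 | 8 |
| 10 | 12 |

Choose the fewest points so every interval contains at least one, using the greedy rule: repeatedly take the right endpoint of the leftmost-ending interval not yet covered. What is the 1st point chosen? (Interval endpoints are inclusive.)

Process intervals by earliest right end; each time one isn't hit yet, stab at its right endpoint.
Sorted: [7,8] [10,12] [8,13] [12,14] [9,16] [17,18] [14,19] [22,24] [24,25]
{[7,8]} hit by 8; {[10,12],[8,13],[12,14],[9,16]} hit by 12; {[17,18],[14,19]} hit by 18; {[22,24],[24,25]} hit by 24.
Points: 8, 12, 18, 24 (4 total).

8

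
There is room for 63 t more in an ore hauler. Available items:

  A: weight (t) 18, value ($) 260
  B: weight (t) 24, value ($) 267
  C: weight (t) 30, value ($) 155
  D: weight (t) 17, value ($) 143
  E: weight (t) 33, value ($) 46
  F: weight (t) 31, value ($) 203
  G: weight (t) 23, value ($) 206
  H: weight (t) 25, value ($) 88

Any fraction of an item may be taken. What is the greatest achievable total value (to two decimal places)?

Order: A (260/18=14.44) > B (267/24=11.12) > G (206/23=8.96) > D (143/17=8.41) > F (203/31=6.55) > C (155/30=5.17) > H (88/25=3.52) > E (46/33=1.39)
Fill: take A (18 @ 260) → take B (24 @ 267) → take 21/23 of G → 188.09; 63/63 used.
Total value = 715.09

715.09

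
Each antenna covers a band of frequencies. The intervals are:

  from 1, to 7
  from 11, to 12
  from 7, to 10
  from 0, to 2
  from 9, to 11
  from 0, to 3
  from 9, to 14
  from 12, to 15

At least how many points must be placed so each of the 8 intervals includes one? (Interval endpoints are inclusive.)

Sorted: [0,2] [0,3] [1,7] [7,10] [9,11] [11,12] [9,14] [12,15]
{[0,2],[0,3],[1,7]} hit by 2; {[7,10],[9,11]} hit by 10; {[11,12],[9,14],[12,15]} hit by 12.
Points: 2, 10, 12 (3 total).

3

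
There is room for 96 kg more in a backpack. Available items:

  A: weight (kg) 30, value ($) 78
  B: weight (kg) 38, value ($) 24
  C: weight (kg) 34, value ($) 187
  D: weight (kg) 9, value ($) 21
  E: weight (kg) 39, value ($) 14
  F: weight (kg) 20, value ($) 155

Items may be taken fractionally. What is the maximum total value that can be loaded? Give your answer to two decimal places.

Ratios (sorted): F 7.75, C 5.50, A 2.60, D 2.33, B 0.63, E 0.36
take F (20 @ 155); take C (34 @ 187); take A (30 @ 78); take D (9 @ 21); take 3/38 of B → 1.89. Capacity used 96/96.
Total value = 442.89

442.89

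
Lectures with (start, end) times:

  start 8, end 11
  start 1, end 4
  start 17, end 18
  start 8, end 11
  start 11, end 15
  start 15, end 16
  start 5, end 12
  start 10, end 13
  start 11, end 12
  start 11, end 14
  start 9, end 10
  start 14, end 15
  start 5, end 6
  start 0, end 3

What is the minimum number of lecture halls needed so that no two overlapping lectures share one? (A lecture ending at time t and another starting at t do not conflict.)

Events (time:±→running): 0:+→1 1:+→2 3:-→1 4:-→0 5:+→1 5:+→2 6:-→1 8:+→2 8:+→3 9:+→4 10:-→3 10:+→4 11:-→3 11:-→2 11:+→3 11:+→4 11:+→5 … peak 5.

5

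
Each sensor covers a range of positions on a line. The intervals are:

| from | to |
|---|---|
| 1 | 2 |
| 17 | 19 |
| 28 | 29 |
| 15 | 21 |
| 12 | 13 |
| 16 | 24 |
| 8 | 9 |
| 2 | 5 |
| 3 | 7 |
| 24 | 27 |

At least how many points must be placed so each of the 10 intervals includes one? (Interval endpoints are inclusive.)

Process intervals by earliest right end; each time one isn't hit yet, stab at its right endpoint.
By right end: [1,2]  [2,5]  [3,7]  [8,9]  [12,13]  [17,19]  [15,21]  [16,24]  [24,27]  [28,29]
[1,2] uncovered → point at 2; [3,7] uncovered → point at 7; [8,9] uncovered → point at 9; [12,13] uncovered → point at 13; [17,19] uncovered → point at 19; [24,27] uncovered → point at 27; [28,29] uncovered → point at 29.
Points: 2, 7, 9, 13, 19, 27, 29 (7 total).

7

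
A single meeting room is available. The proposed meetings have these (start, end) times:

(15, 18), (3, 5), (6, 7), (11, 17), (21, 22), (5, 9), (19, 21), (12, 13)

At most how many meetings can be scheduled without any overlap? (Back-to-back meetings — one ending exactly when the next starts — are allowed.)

By end time: (3,5), (6,7), (5,9), (12,13), (11,17), (15,18), (19,21), (21,22).
Pick (3,5); next start ≥ 5 → (6,7); next start ≥ 7 → (12,13); next start ≥ 13 → (15,18); next start ≥ 18 → (19,21); next start ≥ 21 → (21,22).
Selected 6 meetings.

6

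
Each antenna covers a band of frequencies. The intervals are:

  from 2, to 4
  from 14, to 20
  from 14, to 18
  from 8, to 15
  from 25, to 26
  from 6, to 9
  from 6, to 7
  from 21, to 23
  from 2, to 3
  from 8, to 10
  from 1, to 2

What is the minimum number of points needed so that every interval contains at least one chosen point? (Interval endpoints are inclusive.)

Sort by right endpoint; whenever an interval is uncovered, place a point at its right end.
By right end: [1,2]  [2,3]  [2,4]  [6,7]  [6,9]  [8,10]  [8,15]  [14,18]  [14,20]  [21,23]  [25,26]
[1,2] uncovered → point at 2; [6,7] uncovered → point at 7; [8,10] uncovered → point at 10; [14,18] uncovered → point at 18; [21,23] uncovered → point at 23; [25,26] uncovered → point at 26.
Points: 2, 7, 10, 18, 23, 26 (6 total).

6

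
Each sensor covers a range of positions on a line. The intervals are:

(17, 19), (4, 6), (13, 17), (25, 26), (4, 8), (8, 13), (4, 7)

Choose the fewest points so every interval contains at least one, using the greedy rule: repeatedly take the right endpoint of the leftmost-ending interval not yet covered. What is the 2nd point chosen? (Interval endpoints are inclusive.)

13

Process intervals by earliest right end; each time one isn't hit yet, stab at its right endpoint.
Sorted: [4,6] [4,7] [4,8] [8,13] [13,17] [17,19] [25,26]
{[4,6],[4,7],[4,8]} hit by 6; {[8,13],[13,17]} hit by 13; {[17,19]} hit by 19; {[25,26]} hit by 26.
Points: 6, 13, 19, 26 (4 total).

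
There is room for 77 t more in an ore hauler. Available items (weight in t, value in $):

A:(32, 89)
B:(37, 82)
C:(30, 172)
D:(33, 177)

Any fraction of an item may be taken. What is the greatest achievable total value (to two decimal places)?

Sort by value per unit weight and fill in that order.
Order: C (172/30=5.73) > D (177/33=5.36) > A (89/32=2.78) > B (82/37=2.22)
Fill: take C (30 @ 172) → take D (33 @ 177) → take 14/32 of A → 38.94; 77/77 used.
Total value = 387.94

387.94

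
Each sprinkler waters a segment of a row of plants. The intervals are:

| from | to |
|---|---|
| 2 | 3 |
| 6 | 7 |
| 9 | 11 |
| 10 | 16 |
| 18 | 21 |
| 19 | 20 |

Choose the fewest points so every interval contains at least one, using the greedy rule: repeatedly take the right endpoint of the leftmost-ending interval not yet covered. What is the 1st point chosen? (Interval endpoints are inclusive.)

Process intervals by earliest right end; each time one isn't hit yet, stab at its right endpoint.
By right end: [2,3]  [6,7]  [9,11]  [10,16]  [19,20]  [18,21]
[2,3] uncovered → point at 3; [6,7] uncovered → point at 7; [9,11] uncovered → point at 11; [19,20] uncovered → point at 20.
Points: 3, 7, 11, 20 (4 total).

3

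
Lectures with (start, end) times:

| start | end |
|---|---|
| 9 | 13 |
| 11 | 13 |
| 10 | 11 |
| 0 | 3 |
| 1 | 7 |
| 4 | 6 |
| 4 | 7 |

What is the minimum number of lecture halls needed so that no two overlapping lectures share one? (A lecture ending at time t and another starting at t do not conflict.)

3

The answer is the maximum number of intervals overlapping at any instant.
starts: [0, 1, 4, 4, 9, 10, 11]
ends:   [3, 6, 7, 7, 11, 13, 13]
s0→1 s1→2 e3→1 s4→2 s4→3  — peak 3.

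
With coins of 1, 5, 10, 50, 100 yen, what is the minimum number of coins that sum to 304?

7

Use the largest denomination that fits, subtract, and repeat.
304 − 3×100→4 − 4×1→0
Total coins = 3 + 4 = 7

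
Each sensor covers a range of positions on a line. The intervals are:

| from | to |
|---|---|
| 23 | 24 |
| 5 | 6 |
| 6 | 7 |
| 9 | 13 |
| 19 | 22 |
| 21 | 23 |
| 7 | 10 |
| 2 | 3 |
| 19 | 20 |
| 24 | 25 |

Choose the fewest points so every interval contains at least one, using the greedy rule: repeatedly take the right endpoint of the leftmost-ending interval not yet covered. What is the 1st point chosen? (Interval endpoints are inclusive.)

Sorted: [2,3] [5,6] [6,7] [7,10] [9,13] [19,20] [19,22] [21,23] [23,24] [24,25]
{[2,3]} hit by 3; {[5,6],[6,7]} hit by 6; {[7,10],[9,13]} hit by 10; {[19,20],[19,22]} hit by 20; {[21,23],[23,24]} hit by 23; {[24,25]} hit by 25.
Points: 3, 6, 10, 20, 23, 25 (6 total).

3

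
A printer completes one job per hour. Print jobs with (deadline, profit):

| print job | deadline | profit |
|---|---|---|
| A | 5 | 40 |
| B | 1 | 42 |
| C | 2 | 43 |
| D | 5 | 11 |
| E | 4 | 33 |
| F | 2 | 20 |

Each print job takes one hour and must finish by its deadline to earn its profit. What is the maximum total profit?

169

Sort by profit descending; place each in the latest free slot ≤ its deadline.
By profit: C(d2,43), B(d1,42), A(d5,40), E(d4,33), F(d2,20), D(d5,11)
C→slot 2; B→slot 1; A→slot 5; E→slot 4; F skipped; D→slot 3.
Profit = 42 + 43 + 11 + 33 + 40 = 169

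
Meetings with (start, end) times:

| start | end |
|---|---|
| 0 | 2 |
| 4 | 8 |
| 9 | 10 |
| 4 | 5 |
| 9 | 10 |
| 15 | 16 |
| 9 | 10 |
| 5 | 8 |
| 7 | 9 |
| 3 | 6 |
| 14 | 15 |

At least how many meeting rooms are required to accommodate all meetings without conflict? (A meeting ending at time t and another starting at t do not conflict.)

3

The answer is the maximum number of intervals overlapping at any instant.
starts: [0, 3, 4, 4, 5, 7, 9, 9, 9, 14, 15]
ends:   [2, 5, 6, 8, 8, 9, 10, 10, 10, 15, 16]
s0→1 e2→0 s3→1 s4→2 s4→3  — peak 3.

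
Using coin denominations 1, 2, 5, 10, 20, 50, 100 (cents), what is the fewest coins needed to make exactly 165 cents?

165 − 1×100→65 − 1×50→15 − 1×10→5 − 1×5→0
Total coins = 1 + 1 + 1 + 1 = 4

4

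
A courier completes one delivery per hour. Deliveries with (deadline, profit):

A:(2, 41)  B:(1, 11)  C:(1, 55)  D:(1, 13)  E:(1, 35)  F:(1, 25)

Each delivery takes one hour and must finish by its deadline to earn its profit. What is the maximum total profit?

96

Take jobs in profit order; each goes to the latest open slot no later than its deadline.
Profit order: C=55 A=41 E=35 F=25 D=13 B=11
Assign: C→slot 1, A→slot 2, E skipped, F skipped, D skipped, B skipped.
Slots: [1:C] [2:A]
Profit = 55 + 41 = 96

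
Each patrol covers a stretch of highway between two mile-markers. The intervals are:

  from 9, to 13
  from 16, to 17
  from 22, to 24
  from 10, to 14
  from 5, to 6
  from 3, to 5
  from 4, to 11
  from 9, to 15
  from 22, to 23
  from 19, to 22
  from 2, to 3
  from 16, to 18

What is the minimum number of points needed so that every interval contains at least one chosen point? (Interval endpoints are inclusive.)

Sorted: [2,3] [3,5] [5,6] [4,11] [9,13] [10,14] [9,15] [16,17] [16,18] [19,22] [22,23] [22,24]
{[2,3],[3,5]} hit by 3; {[5,6],[4,11]} hit by 6; {[9,13],[10,14],[9,15]} hit by 13; {[16,17],[16,18]} hit by 17; {[19,22],[22,23],[22,24]} hit by 22.
Points: 3, 6, 13, 17, 22 (5 total).

5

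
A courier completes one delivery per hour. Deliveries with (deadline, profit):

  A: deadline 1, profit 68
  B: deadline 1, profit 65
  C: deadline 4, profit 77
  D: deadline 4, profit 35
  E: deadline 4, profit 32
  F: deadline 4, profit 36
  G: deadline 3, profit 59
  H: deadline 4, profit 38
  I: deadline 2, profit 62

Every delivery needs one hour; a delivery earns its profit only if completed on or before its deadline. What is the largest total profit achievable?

Take jobs in profit order; each goes to the latest open slot no later than its deadline.
By profit: C(d4,77), A(d1,68), B(d1,65), I(d2,62), G(d3,59), H(d4,38), F(d4,36), D(d4,35), E(d4,32)
C→slot 4; A→slot 1; B skipped; I→slot 2; G→slot 3; H skipped; F skipped; D skipped; E skipped.
Profit = 68 + 62 + 59 + 77 = 266

266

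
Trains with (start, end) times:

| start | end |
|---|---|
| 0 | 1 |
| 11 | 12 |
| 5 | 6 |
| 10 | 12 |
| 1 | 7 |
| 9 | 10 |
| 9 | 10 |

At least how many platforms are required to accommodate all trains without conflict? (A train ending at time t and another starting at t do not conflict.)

The answer is the maximum number of intervals overlapping at any instant.
Events (time:±→running): 0:+→1 1:-→0 1:+→1 5:+→2 … peak 2.

2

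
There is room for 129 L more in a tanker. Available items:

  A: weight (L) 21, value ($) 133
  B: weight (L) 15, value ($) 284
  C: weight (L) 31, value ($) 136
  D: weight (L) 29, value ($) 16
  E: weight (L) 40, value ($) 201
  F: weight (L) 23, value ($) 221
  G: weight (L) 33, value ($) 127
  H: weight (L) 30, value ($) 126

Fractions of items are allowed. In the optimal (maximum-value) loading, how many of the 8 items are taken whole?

Greedy by value/weight ratio, highest first.
Ratios (sorted): B 18.93, F 9.61, A 6.33, E 5.03, C 4.39, H 4.20, G 3.85, D 0.55
take B (15 @ 284); take F (23 @ 221); take A (21 @ 133); take E (40 @ 201); take 30/31 of C → 131.61. Capacity used 129/129.
4 item(s) taken whole; one partial (take 30/31 of C).

4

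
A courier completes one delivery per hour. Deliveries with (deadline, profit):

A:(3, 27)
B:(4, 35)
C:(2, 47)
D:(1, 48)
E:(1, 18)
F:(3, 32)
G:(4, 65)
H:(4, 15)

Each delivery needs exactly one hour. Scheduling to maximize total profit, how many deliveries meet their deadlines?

4

Profit order: G=65 D=48 C=47 B=35 F=32 A=27 E=18 H=15
Assign: G→slot 4, D→slot 1, C→slot 2, B→slot 3, F skipped, A skipped, E skipped, H skipped.
Slots: [1:D] [2:C] [3:B] [4:G]
4 of 8 scheduled.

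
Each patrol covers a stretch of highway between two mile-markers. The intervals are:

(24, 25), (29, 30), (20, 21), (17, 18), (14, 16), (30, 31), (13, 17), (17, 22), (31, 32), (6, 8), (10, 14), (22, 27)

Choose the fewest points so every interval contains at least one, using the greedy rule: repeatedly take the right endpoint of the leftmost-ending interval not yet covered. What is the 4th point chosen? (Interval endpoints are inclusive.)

Sort by right endpoint; whenever an interval is uncovered, place a point at its right end.
Sorted: [6,8] [10,14] [14,16] [13,17] [17,18] [20,21] [17,22] [24,25] [22,27] [29,30] [30,31] [31,32]
{[6,8]} hit by 8; {[10,14],[14,16],[13,17]} hit by 14; {[17,18]} hit by 18; {[20,21],[17,22]} hit by 21; {[24,25],[22,27]} hit by 25; {[29,30],[30,31]} hit by 30; {[31,32]} hit by 32.
Points: 8, 14, 18, 21, 25, 30, 32 (7 total).

21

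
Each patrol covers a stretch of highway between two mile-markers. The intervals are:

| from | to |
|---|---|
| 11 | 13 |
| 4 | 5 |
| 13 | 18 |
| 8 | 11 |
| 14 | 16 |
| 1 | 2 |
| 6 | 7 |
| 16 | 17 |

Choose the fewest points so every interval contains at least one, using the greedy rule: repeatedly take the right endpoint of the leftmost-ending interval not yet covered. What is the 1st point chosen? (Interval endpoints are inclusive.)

Sort by right endpoint; whenever an interval is uncovered, place a point at its right end.
Sorted: [1,2] [4,5] [6,7] [8,11] [11,13] [14,16] [16,17] [13,18]
{[1,2]} hit by 2; {[4,5]} hit by 5; {[6,7]} hit by 7; {[8,11],[11,13]} hit by 11; {[14,16],[16,17],[13,18]} hit by 16.
Points: 2, 5, 7, 11, 16 (5 total).

2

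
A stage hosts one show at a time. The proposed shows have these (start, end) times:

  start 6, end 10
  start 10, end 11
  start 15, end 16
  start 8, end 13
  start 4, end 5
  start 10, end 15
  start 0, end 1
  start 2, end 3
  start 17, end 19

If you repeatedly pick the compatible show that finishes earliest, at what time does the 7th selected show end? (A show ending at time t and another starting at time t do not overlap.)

19

Sort by end time and greedily take each interval whose start is ≥ the last chosen end.
By end time: (0,1), (2,3), (4,5), (6,10), (10,11), (8,13), (10,15), (15,16), (17,19).
Pick (0,1); next start ≥ 1 → (2,3); next start ≥ 3 → (4,5); next start ≥ 5 → (6,10); next start ≥ 10 → (10,11); next start ≥ 11 → (15,16); next start ≥ 16 → (17,19).
Selected: (0,1) (2,3) (4,5) (6,10) (10,11) (15,16) (17,19)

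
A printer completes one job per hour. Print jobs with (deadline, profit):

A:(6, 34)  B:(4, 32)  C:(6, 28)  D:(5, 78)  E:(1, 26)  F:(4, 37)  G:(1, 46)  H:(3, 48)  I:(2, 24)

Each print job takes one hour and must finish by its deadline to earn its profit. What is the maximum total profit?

275

Sort by profit descending; place each in the latest free slot ≤ its deadline.
By profit: D(d5,78), H(d3,48), G(d1,46), F(d4,37), A(d6,34), B(d4,32), C(d6,28), E(d1,26), I(d2,24)
D→slot 5; H→slot 3; G→slot 1; F→slot 4; A→slot 6; B→slot 2; C skipped; E skipped; I skipped.
Profit = 46 + 32 + 48 + 37 + 78 + 34 = 275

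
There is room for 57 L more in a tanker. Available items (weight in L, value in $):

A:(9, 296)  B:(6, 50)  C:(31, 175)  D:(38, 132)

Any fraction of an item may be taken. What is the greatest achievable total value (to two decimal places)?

559.21

Sort by value per unit weight and fill in that order.
Ratios (sorted): A 32.89, B 8.33, C 5.65, D 3.47
take A (9 @ 296); take B (6 @ 50); take C (31 @ 175); take 11/38 of D → 38.21. Capacity used 57/57.
Total value = 559.21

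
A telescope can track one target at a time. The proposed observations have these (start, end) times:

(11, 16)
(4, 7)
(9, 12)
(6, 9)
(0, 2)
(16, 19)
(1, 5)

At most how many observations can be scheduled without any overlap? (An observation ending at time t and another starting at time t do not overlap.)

Greedy by earliest finish: after sorting by end time, pick each interval compatible with the last pick.
Sorted by end: (0,2)  (1,5)  (4,7)  (6,9)  (9,12)  (11,16)  (16,19)
take (0,2); skip (1,5); take (4,7); skip (6,9); take (9,12); take (16,19).
Selected 4 observations.

4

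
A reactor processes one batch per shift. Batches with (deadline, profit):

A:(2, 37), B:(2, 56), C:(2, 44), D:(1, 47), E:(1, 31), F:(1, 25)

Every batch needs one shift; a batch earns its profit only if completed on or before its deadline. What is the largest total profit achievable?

103

Profit order: B=56 D=47 C=44 A=37 E=31 F=25
Assign: B→slot 2, D→slot 1, C skipped, A skipped, E skipped, F skipped.
Slots: [1:D] [2:B]
Profit = 47 + 56 = 103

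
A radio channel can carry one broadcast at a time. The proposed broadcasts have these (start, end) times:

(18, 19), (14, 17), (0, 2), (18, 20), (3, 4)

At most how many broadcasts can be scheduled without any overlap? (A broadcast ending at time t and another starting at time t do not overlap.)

4

Sort by end time and greedily take each interval whose start is ≥ the last chosen end.
By end time: (0,2), (3,4), (14,17), (18,19), (18,20).
Pick (0,2); next start ≥ 2 → (3,4); next start ≥ 4 → (14,17); next start ≥ 17 → (18,19).
Selected 4 broadcasts.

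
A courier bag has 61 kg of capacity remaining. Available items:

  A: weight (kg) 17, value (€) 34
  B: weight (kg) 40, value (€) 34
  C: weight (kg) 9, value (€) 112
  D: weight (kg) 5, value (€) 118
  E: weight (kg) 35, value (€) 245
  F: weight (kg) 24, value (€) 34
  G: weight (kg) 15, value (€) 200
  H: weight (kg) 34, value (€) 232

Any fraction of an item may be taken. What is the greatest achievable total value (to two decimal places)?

654.00

Greedy by value/weight ratio, highest first.
Order: D (118/5=23.60) > G (200/15=13.33) > C (112/9=12.44) > E (245/35=7.00) > H (232/34=6.82) > A (34/17=2.00) > F (34/24=1.42) > B (34/40=0.85)
Fill: take D (5 @ 118) → take G (15 @ 200) → take C (9 @ 112) → take 32/35 of E → 224.00; 61/61 used.
Total value = 654.00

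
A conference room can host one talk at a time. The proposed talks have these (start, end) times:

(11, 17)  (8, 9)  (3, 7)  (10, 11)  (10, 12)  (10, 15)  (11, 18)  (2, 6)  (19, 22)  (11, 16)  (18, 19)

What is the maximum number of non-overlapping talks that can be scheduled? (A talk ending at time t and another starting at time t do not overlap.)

6

Sorted by end: (2,6)  (3,7)  (8,9)  (10,11)  (10,12)  (10,15)  (11,16)  (11,17)  (11,18)  (18,19)  (19,22)
take (2,6); take (8,9); take (10,11); take (11,16); skip (11,17); take (18,19); take (19,22).
Selected 6 talks.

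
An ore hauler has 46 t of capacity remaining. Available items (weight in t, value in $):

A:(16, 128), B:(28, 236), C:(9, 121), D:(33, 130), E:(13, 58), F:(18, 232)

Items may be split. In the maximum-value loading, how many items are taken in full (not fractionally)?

2

Greedy by value/weight ratio, highest first.
Order: C (121/9=13.44) > F (232/18=12.89) > B (236/28=8.43) > A (128/16=8.00) > E (58/13=4.46) > D (130/33=3.94)
Fill: take C (9 @ 121) → take F (18 @ 232) → take 19/28 of B → 160.14; 46/46 used.
2 item(s) taken whole; one partial (take 19/28 of B).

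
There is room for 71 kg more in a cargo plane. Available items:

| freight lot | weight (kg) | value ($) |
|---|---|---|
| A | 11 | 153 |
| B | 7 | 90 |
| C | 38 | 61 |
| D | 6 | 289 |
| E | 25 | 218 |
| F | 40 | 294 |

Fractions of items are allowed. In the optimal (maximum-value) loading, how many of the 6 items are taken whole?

4

Ratios (sorted): D 48.17, A 13.91, B 12.86, E 8.72, F 7.35, C 1.61
take D (6 @ 289); take A (11 @ 153); take B (7 @ 90); take E (25 @ 218); take 22/40 of F → 161.70. Capacity used 71/71.
4 item(s) taken whole; one partial (take 22/40 of F).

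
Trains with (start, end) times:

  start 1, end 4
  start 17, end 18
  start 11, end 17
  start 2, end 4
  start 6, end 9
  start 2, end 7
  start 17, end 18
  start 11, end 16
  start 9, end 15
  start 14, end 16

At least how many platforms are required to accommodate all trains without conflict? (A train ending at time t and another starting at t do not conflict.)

4

The answer is the maximum number of intervals overlapping at any instant.
Events (time:±→running): 1:+→1 2:+→2 2:+→3 4:-→2 4:-→1 6:+→2 7:-→1 9:-→0 9:+→1 11:+→2 11:+→3 14:+→4 … peak 4.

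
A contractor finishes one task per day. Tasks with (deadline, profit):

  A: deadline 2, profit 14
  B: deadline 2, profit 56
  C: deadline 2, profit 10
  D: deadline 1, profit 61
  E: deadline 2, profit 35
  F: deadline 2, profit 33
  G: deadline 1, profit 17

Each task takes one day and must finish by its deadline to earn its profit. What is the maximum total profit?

117

Take jobs in profit order; each goes to the latest open slot no later than its deadline.
By profit: D(d1,61), B(d2,56), E(d2,35), F(d2,33), G(d1,17), A(d2,14), C(d2,10)
D→slot 1; B→slot 2; E skipped; F skipped; G skipped; A skipped; C skipped.
Profit = 61 + 56 = 117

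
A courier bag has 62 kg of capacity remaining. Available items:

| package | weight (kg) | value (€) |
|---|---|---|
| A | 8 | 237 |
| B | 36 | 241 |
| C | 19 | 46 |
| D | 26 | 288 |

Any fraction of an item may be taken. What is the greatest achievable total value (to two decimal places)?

Greedy by value/weight ratio, highest first.
Ratios (sorted): A 29.62, D 11.08, B 6.69, C 2.42
take A (8 @ 237); take D (26 @ 288); take 28/36 of B → 187.44. Capacity used 62/62.
Total value = 712.44

712.44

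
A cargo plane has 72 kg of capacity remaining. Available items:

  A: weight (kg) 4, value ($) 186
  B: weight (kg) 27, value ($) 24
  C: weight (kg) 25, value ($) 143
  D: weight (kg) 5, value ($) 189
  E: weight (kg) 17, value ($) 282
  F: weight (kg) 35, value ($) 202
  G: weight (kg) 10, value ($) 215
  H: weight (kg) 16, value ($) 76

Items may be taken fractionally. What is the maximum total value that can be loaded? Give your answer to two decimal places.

1079.72

Sort by value per unit weight and fill in that order.
Order: A (186/4=46.50) > D (189/5=37.80) > G (215/10=21.50) > E (282/17=16.59) > F (202/35=5.77) > C (143/25=5.72) > H (76/16=4.75) > B (24/27=0.89)
Fill: take A (4 @ 186) → take D (5 @ 189) → take G (10 @ 215) → take E (17 @ 282) → take F (35 @ 202) → take 1/25 of C → 5.72; 72/72 used.
Total value = 1079.72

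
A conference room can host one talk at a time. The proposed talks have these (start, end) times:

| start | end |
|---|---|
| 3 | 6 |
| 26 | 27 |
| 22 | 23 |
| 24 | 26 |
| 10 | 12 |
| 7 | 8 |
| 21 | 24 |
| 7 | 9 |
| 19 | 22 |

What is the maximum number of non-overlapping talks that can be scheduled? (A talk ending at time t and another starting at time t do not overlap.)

7

Sort by end time and greedily take each interval whose start is ≥ the last chosen end.
Sorted by end: (3,6)  (7,8)  (7,9)  (10,12)  (19,22)  (22,23)  (21,24)  (24,26)  (26,27)
take (3,6); take (7,8); skip (7,9); take (10,12); take (19,22); take (22,23); take (24,26); take (26,27).
Selected 7 talks.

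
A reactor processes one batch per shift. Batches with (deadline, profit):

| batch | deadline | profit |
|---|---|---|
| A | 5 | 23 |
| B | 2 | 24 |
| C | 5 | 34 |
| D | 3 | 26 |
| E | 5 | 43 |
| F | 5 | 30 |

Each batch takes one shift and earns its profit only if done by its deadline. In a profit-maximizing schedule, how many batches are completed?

5

Sort by profit descending; place each in the latest free slot ≤ its deadline.
By profit: E(d5,43), C(d5,34), F(d5,30), D(d3,26), B(d2,24), A(d5,23)
E→slot 5; C→slot 4; F→slot 3; D→slot 2; B→slot 1; A skipped.
5 of 6 scheduled.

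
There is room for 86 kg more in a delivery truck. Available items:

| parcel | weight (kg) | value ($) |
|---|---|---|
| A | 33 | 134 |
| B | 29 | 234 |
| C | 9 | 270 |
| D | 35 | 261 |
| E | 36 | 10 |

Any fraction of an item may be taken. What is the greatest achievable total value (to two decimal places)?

Sort by value per unit weight and fill in that order.
Ratios (sorted): C 30.00, B 8.07, D 7.46, A 4.06, E 0.28
take C (9 @ 270); take B (29 @ 234); take D (35 @ 261); take 13/33 of A → 52.79. Capacity used 86/86.
Total value = 817.79

817.79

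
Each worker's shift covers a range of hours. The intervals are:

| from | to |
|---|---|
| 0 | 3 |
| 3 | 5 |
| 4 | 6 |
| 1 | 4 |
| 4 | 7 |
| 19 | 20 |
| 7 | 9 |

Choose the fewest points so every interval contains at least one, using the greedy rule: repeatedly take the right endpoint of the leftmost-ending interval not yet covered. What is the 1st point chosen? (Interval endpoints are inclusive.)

3

By right end: [0,3]  [1,4]  [3,5]  [4,6]  [4,7]  [7,9]  [19,20]
[0,3] uncovered → point at 3; [4,6] uncovered → point at 6; [7,9] uncovered → point at 9; [19,20] uncovered → point at 20.
Points: 3, 6, 9, 20 (4 total).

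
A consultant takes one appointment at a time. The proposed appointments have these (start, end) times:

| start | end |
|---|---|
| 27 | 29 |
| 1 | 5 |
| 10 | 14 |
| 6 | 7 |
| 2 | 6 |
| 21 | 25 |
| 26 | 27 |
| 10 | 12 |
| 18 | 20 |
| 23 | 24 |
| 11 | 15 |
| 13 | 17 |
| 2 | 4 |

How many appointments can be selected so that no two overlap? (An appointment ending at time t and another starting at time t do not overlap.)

8

Order by finish time; keep every interval that doesn't clash with the previous kept one.
Sorted by end: (2,4)  (1,5)  (2,6)  (6,7)  (10,12)  (10,14)  (11,15)  (13,17)  (18,20)  (23,24)  (21,25)  (26,27)  (27,29)
take (2,4); take (6,7); take (10,12); skip (10,14); skip (11,15); take (13,17); take (18,20); take (23,24); take (26,27); take (27,29).
Selected 8 appointments.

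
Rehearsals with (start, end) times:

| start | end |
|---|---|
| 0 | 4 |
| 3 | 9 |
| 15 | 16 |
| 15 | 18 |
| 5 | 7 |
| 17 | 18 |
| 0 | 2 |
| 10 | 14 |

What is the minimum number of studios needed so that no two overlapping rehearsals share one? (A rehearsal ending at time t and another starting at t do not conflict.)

2

The answer is the maximum number of intervals overlapping at any instant.
starts: [0, 0, 3, 5, 10, 15, 15, 17]
ends:   [2, 4, 7, 9, 14, 16, 18, 18]
s0→1 s0→2  — peak 2.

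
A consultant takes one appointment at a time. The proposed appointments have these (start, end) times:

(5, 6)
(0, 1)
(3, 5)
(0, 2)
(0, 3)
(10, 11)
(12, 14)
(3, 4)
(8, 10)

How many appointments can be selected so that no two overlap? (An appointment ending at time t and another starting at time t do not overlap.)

Greedy by earliest finish: after sorting by end time, pick each interval compatible with the last pick.
Sorted by end: (0,1)  (0,2)  (0,3)  (3,4)  (3,5)  (5,6)  (8,10)  (10,11)  (12,14)
take (0,1); skip (0,2); take (3,4); skip (3,5); take (5,6); take (8,10); take (10,11); take (12,14).
Selected 6 appointments.

6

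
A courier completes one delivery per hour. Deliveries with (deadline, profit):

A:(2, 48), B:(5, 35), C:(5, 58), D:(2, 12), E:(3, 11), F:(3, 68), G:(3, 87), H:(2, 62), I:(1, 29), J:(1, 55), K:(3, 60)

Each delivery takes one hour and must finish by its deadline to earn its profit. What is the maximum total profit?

Take jobs in profit order; each goes to the latest open slot no later than its deadline.
Profit order: G=87 F=68 H=62 K=60 C=58 J=55 A=48 B=35 I=29 D=12 E=11
Assign: G→slot 3, F→slot 2, H→slot 1, K skipped, C→slot 5, J skipped, A skipped, B→slot 4, I skipped, D skipped, E skipped.
Slots: [1:H] [2:F] [3:G] [4:B] [5:C]
Profit = 62 + 68 + 87 + 35 + 58 = 310

310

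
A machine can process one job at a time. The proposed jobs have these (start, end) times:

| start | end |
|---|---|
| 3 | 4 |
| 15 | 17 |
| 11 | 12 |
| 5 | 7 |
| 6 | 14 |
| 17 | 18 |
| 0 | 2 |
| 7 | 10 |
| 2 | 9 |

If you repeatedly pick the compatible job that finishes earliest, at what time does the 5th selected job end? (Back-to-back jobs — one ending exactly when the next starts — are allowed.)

12

Order by finish time; keep every interval that doesn't clash with the previous kept one.
By end time: (0,2), (3,4), (5,7), (2,9), (7,10), (11,12), (6,14), (15,17), (17,18).
Pick (0,2); next start ≥ 2 → (3,4); next start ≥ 4 → (5,7); next start ≥ 7 → (7,10); next start ≥ 10 → (11,12); next start ≥ 12 → (15,17); next start ≥ 17 → (17,18).
Selected: (0,2) (3,4) (5,7) (7,10) (11,12) (15,17) (17,18)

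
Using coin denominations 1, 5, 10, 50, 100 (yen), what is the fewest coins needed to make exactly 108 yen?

5

Use the largest denomination that fits, subtract, and repeat.
108 − 1×100→8 − 1×5→3 − 3×1→0
Total coins = 1 + 1 + 3 = 5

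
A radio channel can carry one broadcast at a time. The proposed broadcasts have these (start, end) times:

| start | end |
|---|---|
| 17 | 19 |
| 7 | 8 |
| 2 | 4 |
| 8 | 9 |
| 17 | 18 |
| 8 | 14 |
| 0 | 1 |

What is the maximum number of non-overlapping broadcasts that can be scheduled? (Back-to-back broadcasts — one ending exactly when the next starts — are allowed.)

5

Sorted by end: (0,1)  (2,4)  (7,8)  (8,9)  (8,14)  (17,18)  (17,19)
take (0,1); take (2,4); take (7,8); take (8,9); take (17,18); skip (17,19).
Selected 5 broadcasts.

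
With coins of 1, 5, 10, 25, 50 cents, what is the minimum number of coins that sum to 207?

7

207 = 4×50 + 1×5 + 2×1
Total coins = 4 + 1 + 2 = 7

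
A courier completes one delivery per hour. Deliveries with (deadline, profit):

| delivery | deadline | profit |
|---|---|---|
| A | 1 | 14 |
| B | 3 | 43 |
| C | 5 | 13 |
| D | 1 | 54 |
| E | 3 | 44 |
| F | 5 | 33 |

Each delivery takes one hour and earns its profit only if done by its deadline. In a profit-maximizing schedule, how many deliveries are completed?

5

Take jobs in profit order; each goes to the latest open slot no later than its deadline.
Profit order: D=54 E=44 B=43 F=33 A=14 C=13
Assign: D→slot 1, E→slot 3, B→slot 2, F→slot 5, A skipped, C→slot 4.
Slots: [1:D] [2:B] [3:E] [4:C] [5:F]
5 of 6 scheduled.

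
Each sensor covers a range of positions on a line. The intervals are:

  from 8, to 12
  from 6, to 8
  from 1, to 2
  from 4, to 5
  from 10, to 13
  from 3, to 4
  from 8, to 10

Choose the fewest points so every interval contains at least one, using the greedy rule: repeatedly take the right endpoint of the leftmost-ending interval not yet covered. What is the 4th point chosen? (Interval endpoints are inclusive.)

13

Process intervals by earliest right end; each time one isn't hit yet, stab at its right endpoint.
By right end: [1,2]  [3,4]  [4,5]  [6,8]  [8,10]  [8,12]  [10,13]
[1,2] uncovered → point at 2; [3,4] uncovered → point at 4; [6,8] uncovered → point at 8; [10,13] uncovered → point at 13.
Points: 2, 4, 8, 13 (4 total).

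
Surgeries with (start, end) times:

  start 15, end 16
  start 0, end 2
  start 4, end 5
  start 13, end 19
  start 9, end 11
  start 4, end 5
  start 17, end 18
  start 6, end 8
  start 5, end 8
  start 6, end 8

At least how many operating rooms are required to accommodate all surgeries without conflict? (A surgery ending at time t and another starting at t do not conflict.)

3

Count concurrent intervals with a sweep; the peak is the room count.
starts: [0, 4, 4, 5, 6, 6, 9, 13, 15, 17]
ends:   [2, 5, 5, 8, 8, 8, 11, 16, 18, 19]
s0→1 e2→0 s4→1 s4→2 e5→1 e5→0 s5→1 s6→2 s6→3  — peak 3.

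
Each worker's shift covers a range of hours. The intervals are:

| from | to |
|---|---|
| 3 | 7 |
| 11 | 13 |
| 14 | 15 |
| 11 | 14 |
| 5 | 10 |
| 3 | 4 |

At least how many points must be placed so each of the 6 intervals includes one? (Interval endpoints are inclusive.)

4

Process intervals by earliest right end; each time one isn't hit yet, stab at its right endpoint.
By right end: [3,4]  [3,7]  [5,10]  [11,13]  [11,14]  [14,15]
[3,4] uncovered → point at 4; [5,10] uncovered → point at 10; [11,13] uncovered → point at 13; [14,15] uncovered → point at 15.
Points: 4, 10, 13, 15 (4 total).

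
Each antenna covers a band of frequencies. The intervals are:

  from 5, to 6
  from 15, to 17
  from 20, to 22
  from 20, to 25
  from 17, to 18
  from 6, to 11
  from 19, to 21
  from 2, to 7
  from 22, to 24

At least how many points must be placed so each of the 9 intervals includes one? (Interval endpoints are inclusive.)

4

Sort by right endpoint; whenever an interval is uncovered, place a point at its right end.
Sorted: [5,6] [2,7] [6,11] [15,17] [17,18] [19,21] [20,22] [22,24] [20,25]
{[5,6],[2,7],[6,11]} hit by 6; {[15,17],[17,18]} hit by 17; {[19,21],[20,22]} hit by 21; {[22,24],[20,25]} hit by 24.
Points: 6, 17, 21, 24 (4 total).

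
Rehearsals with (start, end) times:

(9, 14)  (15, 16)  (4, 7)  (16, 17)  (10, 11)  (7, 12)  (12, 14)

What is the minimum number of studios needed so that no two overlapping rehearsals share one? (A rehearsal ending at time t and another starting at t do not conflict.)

The answer is the maximum number of intervals overlapping at any instant.
starts: [4, 7, 9, 10, 12, 15, 16]
ends:   [7, 11, 12, 14, 14, 16, 17]
s4→1 e7→0 s7→1 s9→2 s10→3  — peak 3.

3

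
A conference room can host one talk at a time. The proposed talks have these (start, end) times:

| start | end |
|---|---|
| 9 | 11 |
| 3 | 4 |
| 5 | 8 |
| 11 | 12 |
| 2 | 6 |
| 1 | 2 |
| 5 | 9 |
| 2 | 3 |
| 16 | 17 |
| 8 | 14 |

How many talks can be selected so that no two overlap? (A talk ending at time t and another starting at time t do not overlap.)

Sort by end time and greedily take each interval whose start is ≥ the last chosen end.
By end time: (1,2), (2,3), (3,4), (2,6), (5,8), (5,9), (9,11), (11,12), (8,14), (16,17).
Pick (1,2); next start ≥ 2 → (2,3); next start ≥ 3 → (3,4); next start ≥ 4 → (5,8); next start ≥ 8 → (9,11); next start ≥ 11 → (11,12); next start ≥ 12 → (16,17).
Selected 7 talks.

7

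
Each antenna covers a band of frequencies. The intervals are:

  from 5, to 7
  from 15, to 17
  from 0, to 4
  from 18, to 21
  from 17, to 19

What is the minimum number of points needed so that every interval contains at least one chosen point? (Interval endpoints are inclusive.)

Process intervals by earliest right end; each time one isn't hit yet, stab at its right endpoint.
Sorted: [0,4] [5,7] [15,17] [17,19] [18,21]
{[0,4]} hit by 4; {[5,7]} hit by 7; {[15,17],[17,19]} hit by 17; {[18,21]} hit by 21.
Points: 4, 7, 17, 21 (4 total).

4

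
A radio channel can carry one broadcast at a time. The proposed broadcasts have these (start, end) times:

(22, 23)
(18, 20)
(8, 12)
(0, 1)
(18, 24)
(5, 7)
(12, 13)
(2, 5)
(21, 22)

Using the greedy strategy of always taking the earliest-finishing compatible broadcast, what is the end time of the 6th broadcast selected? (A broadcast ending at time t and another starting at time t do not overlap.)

20

Sort by end time and greedily take each interval whose start is ≥ the last chosen end.
By end time: (0,1), (2,5), (5,7), (8,12), (12,13), (18,20), (21,22), (22,23), (18,24).
Pick (0,1); next start ≥ 1 → (2,5); next start ≥ 5 → (5,7); next start ≥ 7 → (8,12); next start ≥ 12 → (12,13); next start ≥ 13 → (18,20); next start ≥ 20 → (21,22); next start ≥ 22 → (22,23).
Selected: (0,1) (2,5) (5,7) (8,12) (12,13) (18,20) (21,22) (22,23)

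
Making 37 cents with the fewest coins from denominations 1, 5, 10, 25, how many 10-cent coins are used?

Greedy: take as many of the largest coin as possible, then repeat with the remainder.
37 − 1×25→12 − 1×10→2 − 2×1→0
Count of 10: 1

1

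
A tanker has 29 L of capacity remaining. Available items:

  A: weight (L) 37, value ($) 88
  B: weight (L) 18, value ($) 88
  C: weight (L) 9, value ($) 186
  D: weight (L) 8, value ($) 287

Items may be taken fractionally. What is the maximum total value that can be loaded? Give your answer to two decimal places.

531.67

Ratios (sorted): D 35.88, C 20.67, B 4.89, A 2.38
take D (8 @ 287); take C (9 @ 186); take 12/18 of B → 58.67. Capacity used 29/29.
Total value = 531.67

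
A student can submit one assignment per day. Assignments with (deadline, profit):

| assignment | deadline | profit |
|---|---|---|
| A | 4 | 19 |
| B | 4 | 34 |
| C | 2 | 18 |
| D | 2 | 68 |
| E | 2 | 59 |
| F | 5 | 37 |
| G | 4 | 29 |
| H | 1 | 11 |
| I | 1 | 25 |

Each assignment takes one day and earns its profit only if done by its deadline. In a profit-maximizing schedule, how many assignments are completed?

Profit order: D=68 E=59 F=37 B=34 G=29 I=25 A=19 C=18 H=11
Assign: D→slot 2, E→slot 1, F→slot 5, B→slot 4, G→slot 3, I skipped, A skipped, C skipped, H skipped.
Slots: [1:E] [2:D] [3:G] [4:B] [5:F]
5 of 9 scheduled.

5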